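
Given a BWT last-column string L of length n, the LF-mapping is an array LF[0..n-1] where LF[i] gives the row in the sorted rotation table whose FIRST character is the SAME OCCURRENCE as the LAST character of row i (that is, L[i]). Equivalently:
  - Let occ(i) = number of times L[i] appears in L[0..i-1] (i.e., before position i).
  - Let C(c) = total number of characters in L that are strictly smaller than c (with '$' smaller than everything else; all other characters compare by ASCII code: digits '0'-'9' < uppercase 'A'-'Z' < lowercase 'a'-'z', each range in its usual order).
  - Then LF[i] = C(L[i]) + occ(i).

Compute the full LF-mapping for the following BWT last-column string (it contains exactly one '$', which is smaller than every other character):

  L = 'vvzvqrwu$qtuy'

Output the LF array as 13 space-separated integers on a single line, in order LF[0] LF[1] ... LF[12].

Answer: 7 8 12 9 1 3 10 5 0 2 4 6 11

Derivation:
Char counts: '$':1, 'q':2, 'r':1, 't':1, 'u':2, 'v':3, 'w':1, 'y':1, 'z':1
C (first-col start): C('$')=0, C('q')=1, C('r')=3, C('t')=4, C('u')=5, C('v')=7, C('w')=10, C('y')=11, C('z')=12
L[0]='v': occ=0, LF[0]=C('v')+0=7+0=7
L[1]='v': occ=1, LF[1]=C('v')+1=7+1=8
L[2]='z': occ=0, LF[2]=C('z')+0=12+0=12
L[3]='v': occ=2, LF[3]=C('v')+2=7+2=9
L[4]='q': occ=0, LF[4]=C('q')+0=1+0=1
L[5]='r': occ=0, LF[5]=C('r')+0=3+0=3
L[6]='w': occ=0, LF[6]=C('w')+0=10+0=10
L[7]='u': occ=0, LF[7]=C('u')+0=5+0=5
L[8]='$': occ=0, LF[8]=C('$')+0=0+0=0
L[9]='q': occ=1, LF[9]=C('q')+1=1+1=2
L[10]='t': occ=0, LF[10]=C('t')+0=4+0=4
L[11]='u': occ=1, LF[11]=C('u')+1=5+1=6
L[12]='y': occ=0, LF[12]=C('y')+0=11+0=11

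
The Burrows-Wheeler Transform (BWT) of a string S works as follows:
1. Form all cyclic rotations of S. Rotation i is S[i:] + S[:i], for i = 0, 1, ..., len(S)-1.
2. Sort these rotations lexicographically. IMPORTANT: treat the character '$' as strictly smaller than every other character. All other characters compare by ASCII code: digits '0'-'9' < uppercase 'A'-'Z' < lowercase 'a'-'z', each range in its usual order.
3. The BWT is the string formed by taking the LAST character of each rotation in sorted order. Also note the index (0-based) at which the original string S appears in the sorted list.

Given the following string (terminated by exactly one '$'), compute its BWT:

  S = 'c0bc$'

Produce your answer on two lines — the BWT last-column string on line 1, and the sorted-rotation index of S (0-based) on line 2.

Answer: cc0b$
4

Derivation:
All 5 rotations (rotation i = S[i:]+S[:i]):
  rot[0] = c0bc$
  rot[1] = 0bc$c
  rot[2] = bc$c0
  rot[3] = c$c0b
  rot[4] = $c0bc
Sorted (with $ < everything):
  sorted[0] = $c0bc  (last char: 'c')
  sorted[1] = 0bc$c  (last char: 'c')
  sorted[2] = bc$c0  (last char: '0')
  sorted[3] = c$c0b  (last char: 'b')
  sorted[4] = c0bc$  (last char: '$')
Last column: cc0b$
Original string S is at sorted index 4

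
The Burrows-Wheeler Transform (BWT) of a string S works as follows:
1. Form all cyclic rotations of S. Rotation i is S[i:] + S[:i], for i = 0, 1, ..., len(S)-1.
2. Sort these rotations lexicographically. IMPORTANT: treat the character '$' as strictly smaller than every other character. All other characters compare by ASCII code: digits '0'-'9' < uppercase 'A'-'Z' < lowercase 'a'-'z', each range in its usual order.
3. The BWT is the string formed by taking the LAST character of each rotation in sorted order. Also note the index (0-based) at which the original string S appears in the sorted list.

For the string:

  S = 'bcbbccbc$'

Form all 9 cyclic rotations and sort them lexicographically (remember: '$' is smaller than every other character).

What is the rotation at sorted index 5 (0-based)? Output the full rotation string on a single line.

Answer: c$bcbbccb

Derivation:
All 9 rotations (rotation i = S[i:]+S[:i]):
  rot[0] = bcbbccbc$
  rot[1] = cbbccbc$b
  rot[2] = bbccbc$bc
  rot[3] = bccbc$bcb
  rot[4] = ccbc$bcbb
  rot[5] = cbc$bcbbc
  rot[6] = bc$bcbbcc
  rot[7] = c$bcbbccb
  rot[8] = $bcbbccbc
Sorted (with $ < everything):
  sorted[0] = $bcbbccbc
  sorted[1] = bbccbc$bc
  sorted[2] = bc$bcbbcc
  sorted[3] = bcbbccbc$
  sorted[4] = bccbc$bcb
  sorted[5] = c$bcbbccb
  sorted[6] = cbbccbc$b
  sorted[7] = cbc$bcbbc
  sorted[8] = ccbc$bcbb
sorted[5] = c$bcbbccb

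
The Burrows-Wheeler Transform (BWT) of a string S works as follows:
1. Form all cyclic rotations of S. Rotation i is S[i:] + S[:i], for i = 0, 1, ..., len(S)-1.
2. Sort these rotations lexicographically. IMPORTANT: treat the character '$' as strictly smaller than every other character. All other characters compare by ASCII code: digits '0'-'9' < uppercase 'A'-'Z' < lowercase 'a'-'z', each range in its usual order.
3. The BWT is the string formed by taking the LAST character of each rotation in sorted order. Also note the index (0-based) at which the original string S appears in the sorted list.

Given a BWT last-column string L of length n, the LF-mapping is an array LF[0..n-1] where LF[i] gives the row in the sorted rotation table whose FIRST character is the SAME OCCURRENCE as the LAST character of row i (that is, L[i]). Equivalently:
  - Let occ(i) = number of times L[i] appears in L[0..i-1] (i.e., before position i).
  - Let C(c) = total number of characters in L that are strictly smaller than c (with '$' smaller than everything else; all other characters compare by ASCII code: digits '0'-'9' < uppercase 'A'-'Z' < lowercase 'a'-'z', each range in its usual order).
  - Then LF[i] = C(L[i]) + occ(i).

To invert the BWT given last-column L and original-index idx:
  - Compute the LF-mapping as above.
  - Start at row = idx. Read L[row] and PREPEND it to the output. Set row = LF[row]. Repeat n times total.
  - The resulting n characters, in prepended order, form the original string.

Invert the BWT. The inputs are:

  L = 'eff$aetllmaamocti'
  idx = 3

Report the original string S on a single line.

Answer: alfalfacommittee$

Derivation:
LF mapping: 5 7 8 0 1 6 15 10 11 12 2 3 13 14 4 16 9
Walk LF starting at row 3, prepending L[row]:
  step 1: row=3, L[3]='$', prepend. Next row=LF[3]=0
  step 2: row=0, L[0]='e', prepend. Next row=LF[0]=5
  step 3: row=5, L[5]='e', prepend. Next row=LF[5]=6
  step 4: row=6, L[6]='t', prepend. Next row=LF[6]=15
  step 5: row=15, L[15]='t', prepend. Next row=LF[15]=16
  step 6: row=16, L[16]='i', prepend. Next row=LF[16]=9
  step 7: row=9, L[9]='m', prepend. Next row=LF[9]=12
  step 8: row=12, L[12]='m', prepend. Next row=LF[12]=13
  step 9: row=13, L[13]='o', prepend. Next row=LF[13]=14
  step 10: row=14, L[14]='c', prepend. Next row=LF[14]=4
  step 11: row=4, L[4]='a', prepend. Next row=LF[4]=1
  step 12: row=1, L[1]='f', prepend. Next row=LF[1]=7
  step 13: row=7, L[7]='l', prepend. Next row=LF[7]=10
  step 14: row=10, L[10]='a', prepend. Next row=LF[10]=2
  step 15: row=2, L[2]='f', prepend. Next row=LF[2]=8
  step 16: row=8, L[8]='l', prepend. Next row=LF[8]=11
  step 17: row=11, L[11]='a', prepend. Next row=LF[11]=3
Reversed output: alfalfacommittee$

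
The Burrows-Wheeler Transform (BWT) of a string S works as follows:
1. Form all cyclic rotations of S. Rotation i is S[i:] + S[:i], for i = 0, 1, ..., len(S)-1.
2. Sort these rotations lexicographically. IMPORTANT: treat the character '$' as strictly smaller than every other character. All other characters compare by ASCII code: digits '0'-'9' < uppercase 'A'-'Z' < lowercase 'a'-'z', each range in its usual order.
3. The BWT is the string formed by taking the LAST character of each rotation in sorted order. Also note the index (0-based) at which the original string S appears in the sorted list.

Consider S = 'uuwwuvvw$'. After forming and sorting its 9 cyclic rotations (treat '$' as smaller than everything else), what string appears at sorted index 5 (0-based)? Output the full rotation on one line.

Answer: vw$uuwwuv

Derivation:
All 9 rotations (rotation i = S[i:]+S[:i]):
  rot[0] = uuwwuvvw$
  rot[1] = uwwuvvw$u
  rot[2] = wwuvvw$uu
  rot[3] = wuvvw$uuw
  rot[4] = uvvw$uuww
  rot[5] = vvw$uuwwu
  rot[6] = vw$uuwwuv
  rot[7] = w$uuwwuvv
  rot[8] = $uuwwuvvw
Sorted (with $ < everything):
  sorted[0] = $uuwwuvvw
  sorted[1] = uuwwuvvw$
  sorted[2] = uvvw$uuww
  sorted[3] = uwwuvvw$u
  sorted[4] = vvw$uuwwu
  sorted[5] = vw$uuwwuv
  sorted[6] = w$uuwwuvv
  sorted[7] = wuvvw$uuw
  sorted[8] = wwuvvw$uu
sorted[5] = vw$uuwwuv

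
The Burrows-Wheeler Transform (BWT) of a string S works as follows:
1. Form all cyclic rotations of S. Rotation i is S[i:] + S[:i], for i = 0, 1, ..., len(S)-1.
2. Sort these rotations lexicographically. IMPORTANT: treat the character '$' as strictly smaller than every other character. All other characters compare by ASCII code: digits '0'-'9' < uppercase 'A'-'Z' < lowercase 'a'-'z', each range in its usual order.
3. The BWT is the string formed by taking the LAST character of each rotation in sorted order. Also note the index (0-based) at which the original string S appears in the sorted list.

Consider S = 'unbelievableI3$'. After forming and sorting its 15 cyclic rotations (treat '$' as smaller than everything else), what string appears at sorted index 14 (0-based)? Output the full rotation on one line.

Answer: vableI3$unbelie

Derivation:
All 15 rotations (rotation i = S[i:]+S[:i]):
  rot[0] = unbelievableI3$
  rot[1] = nbelievableI3$u
  rot[2] = believableI3$un
  rot[3] = elievableI3$unb
  rot[4] = lievableI3$unbe
  rot[5] = ievableI3$unbel
  rot[6] = evableI3$unbeli
  rot[7] = vableI3$unbelie
  rot[8] = ableI3$unbeliev
  rot[9] = bleI3$unbelieva
  rot[10] = leI3$unbelievab
  rot[11] = eI3$unbelievabl
  rot[12] = I3$unbelievable
  rot[13] = 3$unbelievableI
  rot[14] = $unbelievableI3
Sorted (with $ < everything):
  sorted[0] = $unbelievableI3
  sorted[1] = 3$unbelievableI
  sorted[2] = I3$unbelievable
  sorted[3] = ableI3$unbeliev
  sorted[4] = believableI3$un
  sorted[5] = bleI3$unbelieva
  sorted[6] = eI3$unbelievabl
  sorted[7] = elievableI3$unb
  sorted[8] = evableI3$unbeli
  sorted[9] = ievableI3$unbel
  sorted[10] = leI3$unbelievab
  sorted[11] = lievableI3$unbe
  sorted[12] = nbelievableI3$u
  sorted[13] = unbelievableI3$
  sorted[14] = vableI3$unbelie
sorted[14] = vableI3$unbelie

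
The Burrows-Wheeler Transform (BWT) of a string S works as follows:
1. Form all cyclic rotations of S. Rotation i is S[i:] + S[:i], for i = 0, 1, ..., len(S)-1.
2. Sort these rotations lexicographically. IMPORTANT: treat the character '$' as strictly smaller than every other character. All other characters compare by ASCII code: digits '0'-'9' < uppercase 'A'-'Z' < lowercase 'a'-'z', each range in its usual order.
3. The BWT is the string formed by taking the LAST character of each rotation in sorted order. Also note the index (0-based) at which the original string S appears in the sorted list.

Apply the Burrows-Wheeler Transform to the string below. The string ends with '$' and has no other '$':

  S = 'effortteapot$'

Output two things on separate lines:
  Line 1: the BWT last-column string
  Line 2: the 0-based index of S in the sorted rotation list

All 13 rotations (rotation i = S[i:]+S[:i]):
  rot[0] = effortteapot$
  rot[1] = ffortteapot$e
  rot[2] = fortteapot$ef
  rot[3] = ortteapot$eff
  rot[4] = rtteapot$effo
  rot[5] = tteapot$effor
  rot[6] = teapot$effort
  rot[7] = eapot$effortt
  rot[8] = apot$effortte
  rot[9] = pot$efforttea
  rot[10] = ot$effortteap
  rot[11] = t$effortteapo
  rot[12] = $effortteapot
Sorted (with $ < everything):
  sorted[0] = $effortteapot  (last char: 't')
  sorted[1] = apot$effortte  (last char: 'e')
  sorted[2] = eapot$effortt  (last char: 't')
  sorted[3] = effortteapot$  (last char: '$')
  sorted[4] = ffortteapot$e  (last char: 'e')
  sorted[5] = fortteapot$ef  (last char: 'f')
  sorted[6] = ortteapot$eff  (last char: 'f')
  sorted[7] = ot$effortteap  (last char: 'p')
  sorted[8] = pot$efforttea  (last char: 'a')
  sorted[9] = rtteapot$effo  (last char: 'o')
  sorted[10] = t$effortteapo  (last char: 'o')
  sorted[11] = teapot$effort  (last char: 't')
  sorted[12] = tteapot$effor  (last char: 'r')
Last column: tet$effpaootr
Original string S is at sorted index 3

Answer: tet$effpaootr
3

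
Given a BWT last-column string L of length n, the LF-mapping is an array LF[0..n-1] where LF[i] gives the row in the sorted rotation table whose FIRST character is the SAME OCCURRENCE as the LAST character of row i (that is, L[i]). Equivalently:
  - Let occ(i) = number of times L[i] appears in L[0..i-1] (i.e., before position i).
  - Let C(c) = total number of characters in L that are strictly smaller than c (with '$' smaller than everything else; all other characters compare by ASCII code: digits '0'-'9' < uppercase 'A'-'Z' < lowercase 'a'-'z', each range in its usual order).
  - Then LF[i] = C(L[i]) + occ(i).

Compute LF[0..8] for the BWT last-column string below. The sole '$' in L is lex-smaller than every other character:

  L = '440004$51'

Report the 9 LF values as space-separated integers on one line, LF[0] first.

Char counts: '$':1, '0':3, '1':1, '4':3, '5':1
C (first-col start): C('$')=0, C('0')=1, C('1')=4, C('4')=5, C('5')=8
L[0]='4': occ=0, LF[0]=C('4')+0=5+0=5
L[1]='4': occ=1, LF[1]=C('4')+1=5+1=6
L[2]='0': occ=0, LF[2]=C('0')+0=1+0=1
L[3]='0': occ=1, LF[3]=C('0')+1=1+1=2
L[4]='0': occ=2, LF[4]=C('0')+2=1+2=3
L[5]='4': occ=2, LF[5]=C('4')+2=5+2=7
L[6]='$': occ=0, LF[6]=C('$')+0=0+0=0
L[7]='5': occ=0, LF[7]=C('5')+0=8+0=8
L[8]='1': occ=0, LF[8]=C('1')+0=4+0=4

Answer: 5 6 1 2 3 7 0 8 4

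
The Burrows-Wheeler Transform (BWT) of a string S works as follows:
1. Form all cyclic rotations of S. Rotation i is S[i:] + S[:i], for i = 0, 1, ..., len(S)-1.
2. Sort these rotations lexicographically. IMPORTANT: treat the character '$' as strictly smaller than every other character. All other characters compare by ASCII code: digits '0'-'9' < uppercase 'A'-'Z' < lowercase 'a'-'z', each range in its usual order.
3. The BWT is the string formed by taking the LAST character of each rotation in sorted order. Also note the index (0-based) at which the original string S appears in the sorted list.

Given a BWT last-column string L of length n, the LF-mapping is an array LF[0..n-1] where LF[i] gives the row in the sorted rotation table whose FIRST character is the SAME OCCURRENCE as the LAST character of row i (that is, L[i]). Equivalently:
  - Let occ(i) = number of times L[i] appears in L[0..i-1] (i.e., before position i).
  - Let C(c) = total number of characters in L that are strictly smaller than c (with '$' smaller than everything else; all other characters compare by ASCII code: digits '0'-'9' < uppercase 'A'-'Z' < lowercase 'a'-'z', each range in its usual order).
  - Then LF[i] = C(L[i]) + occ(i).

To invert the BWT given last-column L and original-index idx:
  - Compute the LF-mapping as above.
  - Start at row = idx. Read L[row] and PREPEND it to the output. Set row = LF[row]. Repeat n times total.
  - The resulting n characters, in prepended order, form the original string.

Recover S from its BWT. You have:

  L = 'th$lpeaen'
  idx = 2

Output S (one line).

Answer: elephant$

Derivation:
LF mapping: 8 4 0 5 7 2 1 3 6
Walk LF starting at row 2, prepending L[row]:
  step 1: row=2, L[2]='$', prepend. Next row=LF[2]=0
  step 2: row=0, L[0]='t', prepend. Next row=LF[0]=8
  step 3: row=8, L[8]='n', prepend. Next row=LF[8]=6
  step 4: row=6, L[6]='a', prepend. Next row=LF[6]=1
  step 5: row=1, L[1]='h', prepend. Next row=LF[1]=4
  step 6: row=4, L[4]='p', prepend. Next row=LF[4]=7
  step 7: row=7, L[7]='e', prepend. Next row=LF[7]=3
  step 8: row=3, L[3]='l', prepend. Next row=LF[3]=5
  step 9: row=5, L[5]='e', prepend. Next row=LF[5]=2
Reversed output: elephant$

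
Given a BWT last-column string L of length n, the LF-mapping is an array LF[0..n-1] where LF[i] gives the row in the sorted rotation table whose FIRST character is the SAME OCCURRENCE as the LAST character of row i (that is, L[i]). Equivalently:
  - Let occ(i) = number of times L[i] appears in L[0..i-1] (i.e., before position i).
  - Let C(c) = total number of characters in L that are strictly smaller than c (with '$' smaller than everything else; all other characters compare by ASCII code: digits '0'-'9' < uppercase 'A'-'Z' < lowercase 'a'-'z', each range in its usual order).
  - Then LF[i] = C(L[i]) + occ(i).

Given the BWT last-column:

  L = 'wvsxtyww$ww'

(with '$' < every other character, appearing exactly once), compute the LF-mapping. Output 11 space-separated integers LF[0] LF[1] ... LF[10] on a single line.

Char counts: '$':1, 's':1, 't':1, 'v':1, 'w':5, 'x':1, 'y':1
C (first-col start): C('$')=0, C('s')=1, C('t')=2, C('v')=3, C('w')=4, C('x')=9, C('y')=10
L[0]='w': occ=0, LF[0]=C('w')+0=4+0=4
L[1]='v': occ=0, LF[1]=C('v')+0=3+0=3
L[2]='s': occ=0, LF[2]=C('s')+0=1+0=1
L[3]='x': occ=0, LF[3]=C('x')+0=9+0=9
L[4]='t': occ=0, LF[4]=C('t')+0=2+0=2
L[5]='y': occ=0, LF[5]=C('y')+0=10+0=10
L[6]='w': occ=1, LF[6]=C('w')+1=4+1=5
L[7]='w': occ=2, LF[7]=C('w')+2=4+2=6
L[8]='$': occ=0, LF[8]=C('$')+0=0+0=0
L[9]='w': occ=3, LF[9]=C('w')+3=4+3=7
L[10]='w': occ=4, LF[10]=C('w')+4=4+4=8

Answer: 4 3 1 9 2 10 5 6 0 7 8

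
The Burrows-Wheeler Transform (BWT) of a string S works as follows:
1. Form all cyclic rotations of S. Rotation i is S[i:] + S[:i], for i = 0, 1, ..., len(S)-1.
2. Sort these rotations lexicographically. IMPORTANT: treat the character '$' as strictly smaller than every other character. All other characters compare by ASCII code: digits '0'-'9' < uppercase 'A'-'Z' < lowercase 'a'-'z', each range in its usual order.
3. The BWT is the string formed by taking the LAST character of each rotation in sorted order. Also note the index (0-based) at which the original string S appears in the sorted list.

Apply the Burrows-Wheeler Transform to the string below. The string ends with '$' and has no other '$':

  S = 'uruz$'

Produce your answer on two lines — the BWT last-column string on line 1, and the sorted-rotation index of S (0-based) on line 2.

All 5 rotations (rotation i = S[i:]+S[:i]):
  rot[0] = uruz$
  rot[1] = ruz$u
  rot[2] = uz$ur
  rot[3] = z$uru
  rot[4] = $uruz
Sorted (with $ < everything):
  sorted[0] = $uruz  (last char: 'z')
  sorted[1] = ruz$u  (last char: 'u')
  sorted[2] = uruz$  (last char: '$')
  sorted[3] = uz$ur  (last char: 'r')
  sorted[4] = z$uru  (last char: 'u')
Last column: zu$ru
Original string S is at sorted index 2

Answer: zu$ru
2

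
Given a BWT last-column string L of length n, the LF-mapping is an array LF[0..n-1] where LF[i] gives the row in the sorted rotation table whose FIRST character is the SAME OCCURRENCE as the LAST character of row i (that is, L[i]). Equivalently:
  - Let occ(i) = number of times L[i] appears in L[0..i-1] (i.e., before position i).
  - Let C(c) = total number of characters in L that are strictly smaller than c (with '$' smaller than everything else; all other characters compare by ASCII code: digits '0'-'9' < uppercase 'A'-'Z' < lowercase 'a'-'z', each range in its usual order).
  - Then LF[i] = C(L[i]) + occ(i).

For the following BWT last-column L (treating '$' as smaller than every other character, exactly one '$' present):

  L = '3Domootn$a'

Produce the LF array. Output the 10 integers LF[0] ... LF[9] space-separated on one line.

Char counts: '$':1, '3':1, 'D':1, 'a':1, 'm':1, 'n':1, 'o':3, 't':1
C (first-col start): C('$')=0, C('3')=1, C('D')=2, C('a')=3, C('m')=4, C('n')=5, C('o')=6, C('t')=9
L[0]='3': occ=0, LF[0]=C('3')+0=1+0=1
L[1]='D': occ=0, LF[1]=C('D')+0=2+0=2
L[2]='o': occ=0, LF[2]=C('o')+0=6+0=6
L[3]='m': occ=0, LF[3]=C('m')+0=4+0=4
L[4]='o': occ=1, LF[4]=C('o')+1=6+1=7
L[5]='o': occ=2, LF[5]=C('o')+2=6+2=8
L[6]='t': occ=0, LF[6]=C('t')+0=9+0=9
L[7]='n': occ=0, LF[7]=C('n')+0=5+0=5
L[8]='$': occ=0, LF[8]=C('$')+0=0+0=0
L[9]='a': occ=0, LF[9]=C('a')+0=3+0=3

Answer: 1 2 6 4 7 8 9 5 0 3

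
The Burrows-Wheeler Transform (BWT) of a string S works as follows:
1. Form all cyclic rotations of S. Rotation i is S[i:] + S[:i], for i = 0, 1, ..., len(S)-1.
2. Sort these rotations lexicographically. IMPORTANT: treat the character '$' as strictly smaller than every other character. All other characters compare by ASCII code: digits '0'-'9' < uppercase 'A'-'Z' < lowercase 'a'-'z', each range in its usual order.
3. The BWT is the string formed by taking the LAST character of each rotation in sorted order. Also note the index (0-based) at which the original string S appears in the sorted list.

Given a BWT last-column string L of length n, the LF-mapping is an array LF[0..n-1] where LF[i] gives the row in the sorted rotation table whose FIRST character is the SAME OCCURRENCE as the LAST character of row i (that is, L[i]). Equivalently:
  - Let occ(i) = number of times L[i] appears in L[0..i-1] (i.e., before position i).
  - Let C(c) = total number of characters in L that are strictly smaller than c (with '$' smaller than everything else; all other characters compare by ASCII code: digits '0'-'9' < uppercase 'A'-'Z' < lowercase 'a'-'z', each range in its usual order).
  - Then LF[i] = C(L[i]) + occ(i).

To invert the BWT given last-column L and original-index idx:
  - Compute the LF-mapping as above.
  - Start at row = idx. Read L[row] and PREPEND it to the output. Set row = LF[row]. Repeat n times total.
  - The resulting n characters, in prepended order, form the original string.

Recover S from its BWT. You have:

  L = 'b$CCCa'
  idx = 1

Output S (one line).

LF mapping: 5 0 1 2 3 4
Walk LF starting at row 1, prepending L[row]:
  step 1: row=1, L[1]='$', prepend. Next row=LF[1]=0
  step 2: row=0, L[0]='b', prepend. Next row=LF[0]=5
  step 3: row=5, L[5]='a', prepend. Next row=LF[5]=4
  step 4: row=4, L[4]='C', prepend. Next row=LF[4]=3
  step 5: row=3, L[3]='C', prepend. Next row=LF[3]=2
  step 6: row=2, L[2]='C', prepend. Next row=LF[2]=1
Reversed output: CCCab$

Answer: CCCab$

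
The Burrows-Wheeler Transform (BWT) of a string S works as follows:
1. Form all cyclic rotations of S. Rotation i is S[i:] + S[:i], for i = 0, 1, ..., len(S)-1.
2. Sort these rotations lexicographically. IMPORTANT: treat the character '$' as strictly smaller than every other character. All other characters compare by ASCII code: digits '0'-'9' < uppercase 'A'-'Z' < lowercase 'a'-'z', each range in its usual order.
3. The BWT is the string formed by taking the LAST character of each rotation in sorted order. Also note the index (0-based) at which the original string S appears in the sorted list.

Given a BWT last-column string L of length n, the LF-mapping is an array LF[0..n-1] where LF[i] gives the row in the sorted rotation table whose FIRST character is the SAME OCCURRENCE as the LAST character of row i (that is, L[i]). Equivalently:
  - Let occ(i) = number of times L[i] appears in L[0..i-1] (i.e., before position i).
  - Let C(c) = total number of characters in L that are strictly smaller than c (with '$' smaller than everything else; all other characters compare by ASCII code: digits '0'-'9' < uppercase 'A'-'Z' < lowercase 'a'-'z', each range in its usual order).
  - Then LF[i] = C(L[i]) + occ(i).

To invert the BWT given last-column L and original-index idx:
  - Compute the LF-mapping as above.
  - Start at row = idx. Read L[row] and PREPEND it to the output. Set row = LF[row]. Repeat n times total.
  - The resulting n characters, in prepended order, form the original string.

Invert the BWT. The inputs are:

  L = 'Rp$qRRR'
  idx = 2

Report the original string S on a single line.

Answer: RRqRpR$

Derivation:
LF mapping: 1 5 0 6 2 3 4
Walk LF starting at row 2, prepending L[row]:
  step 1: row=2, L[2]='$', prepend. Next row=LF[2]=0
  step 2: row=0, L[0]='R', prepend. Next row=LF[0]=1
  step 3: row=1, L[1]='p', prepend. Next row=LF[1]=5
  step 4: row=5, L[5]='R', prepend. Next row=LF[5]=3
  step 5: row=3, L[3]='q', prepend. Next row=LF[3]=6
  step 6: row=6, L[6]='R', prepend. Next row=LF[6]=4
  step 7: row=4, L[4]='R', prepend. Next row=LF[4]=2
Reversed output: RRqRpR$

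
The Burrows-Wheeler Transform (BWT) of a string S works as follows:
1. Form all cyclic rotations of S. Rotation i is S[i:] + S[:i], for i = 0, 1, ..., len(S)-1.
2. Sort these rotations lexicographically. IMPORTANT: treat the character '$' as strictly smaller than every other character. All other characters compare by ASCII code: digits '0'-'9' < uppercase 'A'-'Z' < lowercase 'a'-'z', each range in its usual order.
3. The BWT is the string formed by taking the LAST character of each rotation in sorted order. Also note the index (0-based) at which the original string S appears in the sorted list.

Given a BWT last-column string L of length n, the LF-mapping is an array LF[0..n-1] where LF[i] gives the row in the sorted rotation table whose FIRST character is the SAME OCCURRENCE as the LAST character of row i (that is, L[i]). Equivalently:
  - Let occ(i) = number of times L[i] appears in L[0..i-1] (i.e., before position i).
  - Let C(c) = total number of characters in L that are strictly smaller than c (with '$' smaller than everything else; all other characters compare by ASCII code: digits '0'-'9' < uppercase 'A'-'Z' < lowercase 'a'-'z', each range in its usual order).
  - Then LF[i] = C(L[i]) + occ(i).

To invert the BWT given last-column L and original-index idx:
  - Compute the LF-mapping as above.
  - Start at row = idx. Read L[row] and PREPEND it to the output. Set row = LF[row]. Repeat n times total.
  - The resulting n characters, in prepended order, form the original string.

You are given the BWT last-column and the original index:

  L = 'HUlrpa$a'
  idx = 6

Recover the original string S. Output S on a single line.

LF mapping: 1 2 5 7 6 3 0 4
Walk LF starting at row 6, prepending L[row]:
  step 1: row=6, L[6]='$', prepend. Next row=LF[6]=0
  step 2: row=0, L[0]='H', prepend. Next row=LF[0]=1
  step 3: row=1, L[1]='U', prepend. Next row=LF[1]=2
  step 4: row=2, L[2]='l', prepend. Next row=LF[2]=5
  step 5: row=5, L[5]='a', prepend. Next row=LF[5]=3
  step 6: row=3, L[3]='r', prepend. Next row=LF[3]=7
  step 7: row=7, L[7]='a', prepend. Next row=LF[7]=4
  step 8: row=4, L[4]='p', prepend. Next row=LF[4]=6
Reversed output: paralUH$

Answer: paralUH$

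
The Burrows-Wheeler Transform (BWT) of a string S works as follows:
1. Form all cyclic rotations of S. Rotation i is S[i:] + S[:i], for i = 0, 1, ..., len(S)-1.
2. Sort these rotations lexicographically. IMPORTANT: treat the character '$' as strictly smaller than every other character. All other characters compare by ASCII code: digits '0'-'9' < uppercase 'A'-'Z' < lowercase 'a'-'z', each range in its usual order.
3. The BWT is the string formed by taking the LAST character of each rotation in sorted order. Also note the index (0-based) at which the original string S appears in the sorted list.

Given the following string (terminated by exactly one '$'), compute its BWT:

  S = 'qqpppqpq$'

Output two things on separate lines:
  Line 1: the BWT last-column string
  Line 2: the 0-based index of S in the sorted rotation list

All 9 rotations (rotation i = S[i:]+S[:i]):
  rot[0] = qqpppqpq$
  rot[1] = qpppqpq$q
  rot[2] = pppqpq$qq
  rot[3] = ppqpq$qqp
  rot[4] = pqpq$qqpp
  rot[5] = qpq$qqppp
  rot[6] = pq$qqpppq
  rot[7] = q$qqpppqp
  rot[8] = $qqpppqpq
Sorted (with $ < everything):
  sorted[0] = $qqpppqpq  (last char: 'q')
  sorted[1] = pppqpq$qq  (last char: 'q')
  sorted[2] = ppqpq$qqp  (last char: 'p')
  sorted[3] = pq$qqpppq  (last char: 'q')
  sorted[4] = pqpq$qqpp  (last char: 'p')
  sorted[5] = q$qqpppqp  (last char: 'p')
  sorted[6] = qpppqpq$q  (last char: 'q')
  sorted[7] = qpq$qqppp  (last char: 'p')
  sorted[8] = qqpppqpq$  (last char: '$')
Last column: qqpqppqp$
Original string S is at sorted index 8

Answer: qqpqppqp$
8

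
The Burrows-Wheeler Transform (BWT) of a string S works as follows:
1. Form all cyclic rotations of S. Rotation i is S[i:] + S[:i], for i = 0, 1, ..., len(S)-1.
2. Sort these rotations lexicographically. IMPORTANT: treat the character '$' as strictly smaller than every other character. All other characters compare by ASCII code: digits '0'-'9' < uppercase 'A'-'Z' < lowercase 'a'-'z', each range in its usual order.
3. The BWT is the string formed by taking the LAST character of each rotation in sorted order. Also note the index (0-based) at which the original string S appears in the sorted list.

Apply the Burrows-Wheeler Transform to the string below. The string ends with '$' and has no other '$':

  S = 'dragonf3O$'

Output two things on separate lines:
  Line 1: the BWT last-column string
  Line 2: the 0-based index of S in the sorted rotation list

All 10 rotations (rotation i = S[i:]+S[:i]):
  rot[0] = dragonf3O$
  rot[1] = ragonf3O$d
  rot[2] = agonf3O$dr
  rot[3] = gonf3O$dra
  rot[4] = onf3O$drag
  rot[5] = nf3O$drago
  rot[6] = f3O$dragon
  rot[7] = 3O$dragonf
  rot[8] = O$dragonf3
  rot[9] = $dragonf3O
Sorted (with $ < everything):
  sorted[0] = $dragonf3O  (last char: 'O')
  sorted[1] = 3O$dragonf  (last char: 'f')
  sorted[2] = O$dragonf3  (last char: '3')
  sorted[3] = agonf3O$dr  (last char: 'r')
  sorted[4] = dragonf3O$  (last char: '$')
  sorted[5] = f3O$dragon  (last char: 'n')
  sorted[6] = gonf3O$dra  (last char: 'a')
  sorted[7] = nf3O$drago  (last char: 'o')
  sorted[8] = onf3O$drag  (last char: 'g')
  sorted[9] = ragonf3O$d  (last char: 'd')
Last column: Of3r$naogd
Original string S is at sorted index 4

Answer: Of3r$naogd
4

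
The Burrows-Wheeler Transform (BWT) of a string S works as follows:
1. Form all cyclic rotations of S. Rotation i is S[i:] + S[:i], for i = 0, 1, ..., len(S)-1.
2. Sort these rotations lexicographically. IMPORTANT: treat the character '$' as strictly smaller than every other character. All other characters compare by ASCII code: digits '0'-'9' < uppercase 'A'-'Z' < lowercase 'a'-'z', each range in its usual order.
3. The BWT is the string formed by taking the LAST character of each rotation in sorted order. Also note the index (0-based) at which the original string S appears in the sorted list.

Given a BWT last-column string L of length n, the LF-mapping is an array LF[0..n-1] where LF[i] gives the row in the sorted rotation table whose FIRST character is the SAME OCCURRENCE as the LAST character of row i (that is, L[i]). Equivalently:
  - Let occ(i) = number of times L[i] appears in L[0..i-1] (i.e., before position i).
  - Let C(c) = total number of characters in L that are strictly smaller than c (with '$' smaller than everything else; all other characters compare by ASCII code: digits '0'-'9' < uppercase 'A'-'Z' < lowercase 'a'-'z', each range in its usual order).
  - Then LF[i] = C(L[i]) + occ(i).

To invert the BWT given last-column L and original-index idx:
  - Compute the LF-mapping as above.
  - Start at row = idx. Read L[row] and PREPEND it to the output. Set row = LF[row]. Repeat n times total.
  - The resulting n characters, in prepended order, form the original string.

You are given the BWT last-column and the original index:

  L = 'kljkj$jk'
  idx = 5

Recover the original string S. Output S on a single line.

Answer: kjkljjk$

Derivation:
LF mapping: 4 7 1 5 2 0 3 6
Walk LF starting at row 5, prepending L[row]:
  step 1: row=5, L[5]='$', prepend. Next row=LF[5]=0
  step 2: row=0, L[0]='k', prepend. Next row=LF[0]=4
  step 3: row=4, L[4]='j', prepend. Next row=LF[4]=2
  step 4: row=2, L[2]='j', prepend. Next row=LF[2]=1
  step 5: row=1, L[1]='l', prepend. Next row=LF[1]=7
  step 6: row=7, L[7]='k', prepend. Next row=LF[7]=6
  step 7: row=6, L[6]='j', prepend. Next row=LF[6]=3
  step 8: row=3, L[3]='k', prepend. Next row=LF[3]=5
Reversed output: kjkljjk$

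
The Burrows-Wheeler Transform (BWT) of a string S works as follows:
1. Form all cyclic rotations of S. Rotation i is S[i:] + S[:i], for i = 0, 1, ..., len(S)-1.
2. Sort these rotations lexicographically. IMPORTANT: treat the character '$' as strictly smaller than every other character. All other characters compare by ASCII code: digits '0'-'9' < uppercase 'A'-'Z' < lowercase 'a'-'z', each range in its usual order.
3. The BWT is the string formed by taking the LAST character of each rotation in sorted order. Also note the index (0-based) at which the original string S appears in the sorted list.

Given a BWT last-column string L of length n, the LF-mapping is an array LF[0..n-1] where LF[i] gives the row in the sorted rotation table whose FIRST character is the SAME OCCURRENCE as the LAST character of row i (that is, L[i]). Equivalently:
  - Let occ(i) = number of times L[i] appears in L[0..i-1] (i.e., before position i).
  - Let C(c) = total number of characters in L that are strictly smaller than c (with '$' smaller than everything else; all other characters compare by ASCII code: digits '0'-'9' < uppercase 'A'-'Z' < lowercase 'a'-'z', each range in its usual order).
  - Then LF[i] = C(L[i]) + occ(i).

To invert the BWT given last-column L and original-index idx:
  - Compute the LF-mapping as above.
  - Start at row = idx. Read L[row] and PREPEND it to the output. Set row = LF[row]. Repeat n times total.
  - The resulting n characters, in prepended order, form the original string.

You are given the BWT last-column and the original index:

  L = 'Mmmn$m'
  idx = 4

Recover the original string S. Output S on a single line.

Answer: mnmmM$

Derivation:
LF mapping: 1 2 3 5 0 4
Walk LF starting at row 4, prepending L[row]:
  step 1: row=4, L[4]='$', prepend. Next row=LF[4]=0
  step 2: row=0, L[0]='M', prepend. Next row=LF[0]=1
  step 3: row=1, L[1]='m', prepend. Next row=LF[1]=2
  step 4: row=2, L[2]='m', prepend. Next row=LF[2]=3
  step 5: row=3, L[3]='n', prepend. Next row=LF[3]=5
  step 6: row=5, L[5]='m', prepend. Next row=LF[5]=4
Reversed output: mnmmM$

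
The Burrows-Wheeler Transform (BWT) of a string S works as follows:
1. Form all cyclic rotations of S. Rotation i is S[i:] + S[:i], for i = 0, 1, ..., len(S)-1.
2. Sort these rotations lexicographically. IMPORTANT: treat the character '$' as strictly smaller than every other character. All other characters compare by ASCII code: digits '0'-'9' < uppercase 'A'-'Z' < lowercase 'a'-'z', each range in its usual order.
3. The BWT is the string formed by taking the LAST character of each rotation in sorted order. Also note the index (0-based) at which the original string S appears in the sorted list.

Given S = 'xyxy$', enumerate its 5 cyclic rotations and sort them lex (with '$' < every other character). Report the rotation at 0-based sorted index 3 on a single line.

All 5 rotations (rotation i = S[i:]+S[:i]):
  rot[0] = xyxy$
  rot[1] = yxy$x
  rot[2] = xy$xy
  rot[3] = y$xyx
  rot[4] = $xyxy
Sorted (with $ < everything):
  sorted[0] = $xyxy
  sorted[1] = xy$xy
  sorted[2] = xyxy$
  sorted[3] = y$xyx
  sorted[4] = yxy$x
sorted[3] = y$xyx

Answer: y$xyx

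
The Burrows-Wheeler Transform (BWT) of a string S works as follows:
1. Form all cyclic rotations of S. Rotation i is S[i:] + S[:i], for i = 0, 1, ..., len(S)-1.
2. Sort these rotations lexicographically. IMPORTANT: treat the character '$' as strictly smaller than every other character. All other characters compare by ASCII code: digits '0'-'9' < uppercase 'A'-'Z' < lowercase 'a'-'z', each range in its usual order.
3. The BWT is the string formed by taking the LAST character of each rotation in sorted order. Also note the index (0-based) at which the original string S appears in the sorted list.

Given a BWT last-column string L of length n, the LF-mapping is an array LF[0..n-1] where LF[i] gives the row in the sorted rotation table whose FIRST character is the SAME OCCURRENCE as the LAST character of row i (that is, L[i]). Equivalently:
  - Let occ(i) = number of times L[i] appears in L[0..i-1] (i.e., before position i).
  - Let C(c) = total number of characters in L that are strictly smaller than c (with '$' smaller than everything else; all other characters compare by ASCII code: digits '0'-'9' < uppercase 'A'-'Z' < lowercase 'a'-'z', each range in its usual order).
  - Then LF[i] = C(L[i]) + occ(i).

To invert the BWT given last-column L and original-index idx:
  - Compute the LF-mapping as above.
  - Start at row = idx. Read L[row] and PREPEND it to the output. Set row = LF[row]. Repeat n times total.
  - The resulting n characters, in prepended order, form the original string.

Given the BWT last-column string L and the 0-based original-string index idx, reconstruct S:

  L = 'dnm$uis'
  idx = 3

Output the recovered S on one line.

Answer: misund$

Derivation:
LF mapping: 1 4 3 0 6 2 5
Walk LF starting at row 3, prepending L[row]:
  step 1: row=3, L[3]='$', prepend. Next row=LF[3]=0
  step 2: row=0, L[0]='d', prepend. Next row=LF[0]=1
  step 3: row=1, L[1]='n', prepend. Next row=LF[1]=4
  step 4: row=4, L[4]='u', prepend. Next row=LF[4]=6
  step 5: row=6, L[6]='s', prepend. Next row=LF[6]=5
  step 6: row=5, L[5]='i', prepend. Next row=LF[5]=2
  step 7: row=2, L[2]='m', prepend. Next row=LF[2]=3
Reversed output: misund$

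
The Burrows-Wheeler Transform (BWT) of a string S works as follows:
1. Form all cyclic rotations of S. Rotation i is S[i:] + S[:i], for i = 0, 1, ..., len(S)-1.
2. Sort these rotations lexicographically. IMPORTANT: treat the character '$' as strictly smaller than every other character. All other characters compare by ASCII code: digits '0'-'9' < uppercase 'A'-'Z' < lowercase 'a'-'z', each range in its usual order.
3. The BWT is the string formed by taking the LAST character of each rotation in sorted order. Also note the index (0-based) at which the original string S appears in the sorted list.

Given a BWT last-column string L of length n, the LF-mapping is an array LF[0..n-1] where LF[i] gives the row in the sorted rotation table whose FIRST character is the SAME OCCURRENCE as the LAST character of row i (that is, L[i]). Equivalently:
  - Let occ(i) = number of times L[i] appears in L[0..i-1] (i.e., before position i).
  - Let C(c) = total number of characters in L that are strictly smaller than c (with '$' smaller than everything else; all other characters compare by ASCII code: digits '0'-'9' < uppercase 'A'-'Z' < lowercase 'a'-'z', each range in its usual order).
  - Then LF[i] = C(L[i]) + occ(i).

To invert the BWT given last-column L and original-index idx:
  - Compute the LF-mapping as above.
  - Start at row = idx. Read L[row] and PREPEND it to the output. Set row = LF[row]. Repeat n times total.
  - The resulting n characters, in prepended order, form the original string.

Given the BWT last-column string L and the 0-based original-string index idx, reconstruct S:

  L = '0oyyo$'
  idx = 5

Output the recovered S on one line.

LF mapping: 1 2 4 5 3 0
Walk LF starting at row 5, prepending L[row]:
  step 1: row=5, L[5]='$', prepend. Next row=LF[5]=0
  step 2: row=0, L[0]='0', prepend. Next row=LF[0]=1
  step 3: row=1, L[1]='o', prepend. Next row=LF[1]=2
  step 4: row=2, L[2]='y', prepend. Next row=LF[2]=4
  step 5: row=4, L[4]='o', prepend. Next row=LF[4]=3
  step 6: row=3, L[3]='y', prepend. Next row=LF[3]=5
Reversed output: yoyo0$

Answer: yoyo0$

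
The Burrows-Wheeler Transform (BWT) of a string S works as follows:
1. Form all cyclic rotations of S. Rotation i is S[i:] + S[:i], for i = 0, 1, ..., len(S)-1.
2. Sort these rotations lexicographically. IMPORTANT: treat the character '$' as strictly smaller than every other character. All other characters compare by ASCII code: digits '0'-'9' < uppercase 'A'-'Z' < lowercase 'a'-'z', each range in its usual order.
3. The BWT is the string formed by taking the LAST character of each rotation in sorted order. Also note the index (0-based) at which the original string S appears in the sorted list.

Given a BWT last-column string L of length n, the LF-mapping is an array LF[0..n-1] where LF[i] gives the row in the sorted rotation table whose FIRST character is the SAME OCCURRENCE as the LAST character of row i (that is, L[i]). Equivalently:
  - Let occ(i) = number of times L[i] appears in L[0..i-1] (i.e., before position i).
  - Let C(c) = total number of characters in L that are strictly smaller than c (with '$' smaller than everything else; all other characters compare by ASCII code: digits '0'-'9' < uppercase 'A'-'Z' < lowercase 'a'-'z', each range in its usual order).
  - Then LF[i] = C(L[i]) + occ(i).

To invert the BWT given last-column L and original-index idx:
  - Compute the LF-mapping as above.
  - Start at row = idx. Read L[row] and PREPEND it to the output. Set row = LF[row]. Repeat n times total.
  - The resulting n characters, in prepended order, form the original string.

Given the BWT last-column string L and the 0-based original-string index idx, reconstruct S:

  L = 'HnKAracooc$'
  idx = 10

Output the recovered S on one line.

Answer: raccoonAKH$

Derivation:
LF mapping: 2 7 3 1 10 4 5 8 9 6 0
Walk LF starting at row 10, prepending L[row]:
  step 1: row=10, L[10]='$', prepend. Next row=LF[10]=0
  step 2: row=0, L[0]='H', prepend. Next row=LF[0]=2
  step 3: row=2, L[2]='K', prepend. Next row=LF[2]=3
  step 4: row=3, L[3]='A', prepend. Next row=LF[3]=1
  step 5: row=1, L[1]='n', prepend. Next row=LF[1]=7
  step 6: row=7, L[7]='o', prepend. Next row=LF[7]=8
  step 7: row=8, L[8]='o', prepend. Next row=LF[8]=9
  step 8: row=9, L[9]='c', prepend. Next row=LF[9]=6
  step 9: row=6, L[6]='c', prepend. Next row=LF[6]=5
  step 10: row=5, L[5]='a', prepend. Next row=LF[5]=4
  step 11: row=4, L[4]='r', prepend. Next row=LF[4]=10
Reversed output: raccoonAKH$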